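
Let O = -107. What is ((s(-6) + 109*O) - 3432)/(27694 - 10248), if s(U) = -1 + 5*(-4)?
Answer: -7558/8723 ≈ -0.86644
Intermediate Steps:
s(U) = -21 (s(U) = -1 - 20 = -21)
((s(-6) + 109*O) - 3432)/(27694 - 10248) = ((-21 + 109*(-107)) - 3432)/(27694 - 10248) = ((-21 - 11663) - 3432)/17446 = (-11684 - 3432)*(1/17446) = -15116*1/17446 = -7558/8723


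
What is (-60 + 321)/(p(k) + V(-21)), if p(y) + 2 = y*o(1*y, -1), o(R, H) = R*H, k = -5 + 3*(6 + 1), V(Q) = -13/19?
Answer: -4959/4915 ≈ -1.0090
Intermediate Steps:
V(Q) = -13/19 (V(Q) = -13*1/19 = -13/19)
k = 16 (k = -5 + 3*7 = -5 + 21 = 16)
o(R, H) = H*R
p(y) = -2 - y**2 (p(y) = -2 + y*(-y) = -2 - y**2)
(-60 + 321)/(p(k) + V(-21)) = (-60 + 321)/((-2 - 1*16**2) - 13/19) = 261/((-2 - 1*256) - 13/19) = 261/((-2 - 256) - 13/19) = 261/(-258 - 13/19) = 261/(-4915/19) = 261*(-19/4915) = -4959/4915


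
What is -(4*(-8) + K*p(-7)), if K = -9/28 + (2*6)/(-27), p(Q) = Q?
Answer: 959/36 ≈ 26.639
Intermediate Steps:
K = -193/252 (K = -9*1/28 + 12*(-1/27) = -9/28 - 4/9 = -193/252 ≈ -0.76587)
-(4*(-8) + K*p(-7)) = -(4*(-8) - 193/252*(-7)) = -(-32 + 193/36) = -1*(-959/36) = 959/36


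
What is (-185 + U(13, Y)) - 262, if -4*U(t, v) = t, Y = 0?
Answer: -1801/4 ≈ -450.25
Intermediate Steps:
U(t, v) = -t/4
(-185 + U(13, Y)) - 262 = (-185 - 1/4*13) - 262 = (-185 - 13/4) - 262 = -753/4 - 262 = -1801/4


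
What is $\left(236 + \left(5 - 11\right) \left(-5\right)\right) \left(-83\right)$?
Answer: $-22078$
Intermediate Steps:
$\left(236 + \left(5 - 11\right) \left(-5\right)\right) \left(-83\right) = \left(236 - -30\right) \left(-83\right) = \left(236 + 30\right) \left(-83\right) = 266 \left(-83\right) = -22078$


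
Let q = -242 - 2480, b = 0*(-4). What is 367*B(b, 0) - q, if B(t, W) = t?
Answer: 2722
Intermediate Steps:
b = 0
q = -2722
367*B(b, 0) - q = 367*0 - 1*(-2722) = 0 + 2722 = 2722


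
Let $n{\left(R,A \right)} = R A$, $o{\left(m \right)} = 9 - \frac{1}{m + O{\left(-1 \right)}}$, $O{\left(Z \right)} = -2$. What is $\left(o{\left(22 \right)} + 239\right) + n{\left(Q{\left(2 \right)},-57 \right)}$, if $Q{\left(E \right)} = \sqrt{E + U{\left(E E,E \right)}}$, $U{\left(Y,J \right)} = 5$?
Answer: $\frac{4959}{20} - 57 \sqrt{7} \approx 97.142$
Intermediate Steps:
$o{\left(m \right)} = 9 - \frac{1}{-2 + m}$ ($o{\left(m \right)} = 9 - \frac{1}{m - 2} = 9 - \frac{1}{-2 + m}$)
$Q{\left(E \right)} = \sqrt{5 + E}$ ($Q{\left(E \right)} = \sqrt{E + 5} = \sqrt{5 + E}$)
$n{\left(R,A \right)} = A R$
$\left(o{\left(22 \right)} + 239\right) + n{\left(Q{\left(2 \right)},-57 \right)} = \left(\frac{-19 + 9 \cdot 22}{-2 + 22} + 239\right) - 57 \sqrt{5 + 2} = \left(\frac{-19 + 198}{20} + 239\right) - 57 \sqrt{7} = \left(\frac{1}{20} \cdot 179 + 239\right) - 57 \sqrt{7} = \left(\frac{179}{20} + 239\right) - 57 \sqrt{7} = \frac{4959}{20} - 57 \sqrt{7}$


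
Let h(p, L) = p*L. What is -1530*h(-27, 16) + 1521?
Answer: 662481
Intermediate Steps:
h(p, L) = L*p
-1530*h(-27, 16) + 1521 = -24480*(-27) + 1521 = -1530*(-432) + 1521 = 660960 + 1521 = 662481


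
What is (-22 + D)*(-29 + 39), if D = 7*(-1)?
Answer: -290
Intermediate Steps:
D = -7
(-22 + D)*(-29 + 39) = (-22 - 7)*(-29 + 39) = -29*10 = -290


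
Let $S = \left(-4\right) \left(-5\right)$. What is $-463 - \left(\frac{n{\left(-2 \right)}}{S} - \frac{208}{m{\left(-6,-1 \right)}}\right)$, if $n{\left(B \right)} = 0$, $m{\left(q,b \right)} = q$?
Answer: $- \frac{1493}{3} \approx -497.67$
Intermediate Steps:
$S = 20$
$-463 - \left(\frac{n{\left(-2 \right)}}{S} - \frac{208}{m{\left(-6,-1 \right)}}\right) = -463 - \left(\frac{0}{20} - \frac{208}{-6}\right) = -463 - \left(0 \cdot \frac{1}{20} - - \frac{104}{3}\right) = -463 - \left(0 + \frac{104}{3}\right) = -463 - \frac{104}{3} = - \frac{1493}{3}$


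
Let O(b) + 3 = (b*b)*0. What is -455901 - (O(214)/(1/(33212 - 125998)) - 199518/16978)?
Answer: -6233024892/8489 ≈ -7.3425e+5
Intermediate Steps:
O(b) = -3 (O(b) = -3 + (b*b)*0 = -3 + b²*0 = -3 + 0 = -3)
-455901 - (O(214)/(1/(33212 - 125998)) - 199518/16978) = -455901 - (-3/(1/(33212 - 125998)) - 199518/16978) = -455901 - (-3/(1/(-92786)) - 199518*1/16978) = -455901 - (-3/(-1/92786) - 99759/8489) = -455901 - (-3*(-92786) - 99759/8489) = -455901 - (278358 - 99759/8489) = -455901 - 1*2362881303/8489 = -455901 - 2362881303/8489 = -6233024892/8489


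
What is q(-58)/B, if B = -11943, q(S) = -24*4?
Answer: 32/3981 ≈ 0.0080382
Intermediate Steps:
q(S) = -96
q(-58)/B = -96/(-11943) = -96*(-1/11943) = 32/3981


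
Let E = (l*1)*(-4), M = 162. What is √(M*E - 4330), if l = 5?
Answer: I*√7570 ≈ 87.006*I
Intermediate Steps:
E = -20 (E = (5*1)*(-4) = 5*(-4) = -20)
√(M*E - 4330) = √(162*(-20) - 4330) = √(-3240 - 4330) = √(-7570) = I*√7570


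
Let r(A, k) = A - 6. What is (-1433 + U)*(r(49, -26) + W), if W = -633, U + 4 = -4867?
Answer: 3719360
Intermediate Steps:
U = -4871 (U = -4 - 4867 = -4871)
r(A, k) = -6 + A
(-1433 + U)*(r(49, -26) + W) = (-1433 - 4871)*((-6 + 49) - 633) = -6304*(43 - 633) = -6304*(-590) = 3719360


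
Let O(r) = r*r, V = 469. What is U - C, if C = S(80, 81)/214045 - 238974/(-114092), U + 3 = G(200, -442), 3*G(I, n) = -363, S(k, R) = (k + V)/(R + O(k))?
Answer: -9978579055901449/79135674144670 ≈ -126.09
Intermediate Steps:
O(r) = r**2
S(k, R) = (469 + k)/(R + k**2) (S(k, R) = (k + 469)/(R + k**2) = (469 + k)/(R + k**2))
G(I, n) = -121 (G(I, n) = (1/3)*(-363) = -121)
U = -124 (U = -3 - 121 = -124)
C = 165755461962369/79135674144670 (C = ((469 + 80)/(81 + 80**2))/214045 - 238974/(-114092) = (549/(81 + 6400))*(1/214045) - 238974*(-1/114092) = (549/6481)*(1/214045) + 119487/57046 = 549/1387225645 + 119487/57046 = 165755461962369/79135674144670 ≈ 2.0946)
U - C = -124 - 1*165755461962369/79135674144670 = -124 - 165755461962369/79135674144670 = -9978579055901449/79135674144670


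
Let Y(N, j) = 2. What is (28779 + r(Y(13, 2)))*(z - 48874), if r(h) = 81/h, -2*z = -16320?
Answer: -1173357123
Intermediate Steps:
z = 8160 (z = -½*(-16320) = 8160)
(28779 + r(Y(13, 2)))*(z - 48874) = (28779 + 81/2)*(8160 - 48874) = (28779 + 81*(½))*(-40714) = (28779 + 81/2)*(-40714) = (57639/2)*(-40714) = -1173357123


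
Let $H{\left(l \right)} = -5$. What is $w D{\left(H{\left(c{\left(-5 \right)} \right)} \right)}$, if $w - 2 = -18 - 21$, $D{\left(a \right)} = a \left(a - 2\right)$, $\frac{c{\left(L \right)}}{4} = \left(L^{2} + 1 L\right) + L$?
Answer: $-1295$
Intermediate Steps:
$c{\left(L \right)} = 4 L^{2} + 8 L$ ($c{\left(L \right)} = 4 \left(\left(L^{2} + 1 L\right) + L\right) = 4 \left(\left(L^{2} + L\right) + L\right) = 4 \left(\left(L + L^{2}\right) + L\right) = 4 \left(L^{2} + 2 L\right) = 4 L^{2} + 8 L$)
$D{\left(a \right)} = a \left(-2 + a\right)$
$w = -37$ ($w = 2 - 39 = -37$)
$w D{\left(H{\left(c{\left(-5 \right)} \right)} \right)} = - 37 \left(- 5 \left(-2 - 5\right)\right) = - 37 \left(\left(-5\right) \left(-7\right)\right) = \left(-37\right) 35 = -1295$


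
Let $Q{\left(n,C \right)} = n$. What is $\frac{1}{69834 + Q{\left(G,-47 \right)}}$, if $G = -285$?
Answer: $\frac{1}{69549} \approx 1.4378 \cdot 10^{-5}$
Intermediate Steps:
$\frac{1}{69834 + Q{\left(G,-47 \right)}} = \frac{1}{69834 - 285} = \frac{1}{69549}$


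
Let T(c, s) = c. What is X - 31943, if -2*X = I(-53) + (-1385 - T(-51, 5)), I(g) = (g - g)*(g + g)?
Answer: -31276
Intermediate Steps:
I(g) = 0 (I(g) = 0*(2*g) = 0)
X = 667 (X = -(0 + (-1385 - 1*(-51)))/2 = -(0 + (-1385 + 51))/2 = -(0 - 1334)/2 = -½*(-1334) = 667)
X - 31943 = 667 - 31943 = -31276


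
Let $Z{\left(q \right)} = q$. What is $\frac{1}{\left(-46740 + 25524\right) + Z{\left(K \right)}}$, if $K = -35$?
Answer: $- \frac{1}{21251} \approx -4.7057 \cdot 10^{-5}$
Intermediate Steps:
$\frac{1}{\left(-46740 + 25524\right) + Z{\left(K \right)}} = \frac{1}{\left(-46740 + 25524\right) - 35} = \frac{1}{-21216 - 35} = \frac{1}{-21251} = - \frac{1}{21251}$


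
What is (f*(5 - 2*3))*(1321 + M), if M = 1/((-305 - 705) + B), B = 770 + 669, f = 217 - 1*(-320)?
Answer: -101441090/143 ≈ -7.0938e+5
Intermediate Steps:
f = 537 (f = 217 + 320 = 537)
B = 1439
M = 1/429 (M = 1/((-305 - 705) + 1439) = 1/(-1010 + 1439) = 1/429 ≈ 0.0023310)
(f*(5 - 2*3))*(1321 + M) = (537*(5 - 2*3))*(1321 + 1/429) = (537*(5 - 6))*(566710/429) = (537*(-1))*(566710/429) = -537*566710/429 = -101441090/143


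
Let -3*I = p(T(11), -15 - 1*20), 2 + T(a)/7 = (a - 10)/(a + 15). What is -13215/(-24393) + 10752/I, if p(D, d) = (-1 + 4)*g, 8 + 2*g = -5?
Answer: 174906289/105703 ≈ 1654.7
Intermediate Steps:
g = -13/2 (g = -4 + (½)*(-5) = -4 - 5/2 = -13/2 ≈ -6.5000)
T(a) = -14 + 7*(-10 + a)/(15 + a) (T(a) = -14 + 7*((a - 10)/(a + 15)) = -14 + 7*((-10 + a)/(15 + a)) = -14 + 7*(-10 + a)/(15 + a))
p(D, d) = -39/2 (p(D, d) = (-1 + 4)*(-13/2) = 3*(-13/2) = -39/2)
I = 13/2 (I = -⅓*(-39/2) = 13/2 ≈ 6.5000)
-13215/(-24393) + 10752/I = -13215/(-24393) + 10752/(13/2) = -13215*(-1/24393) + 10752*(2/13) = 4405/8131 + 21504/13 = 174906289/105703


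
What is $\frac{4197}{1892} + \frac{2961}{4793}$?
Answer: $\frac{25718433}{9068356} \approx 2.8361$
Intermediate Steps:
$\frac{4197}{1892} + \frac{2961}{4793} = \frac{25718433}{9068356}$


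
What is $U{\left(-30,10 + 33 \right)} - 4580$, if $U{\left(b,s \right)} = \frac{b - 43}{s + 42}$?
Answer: $- \frac{389373}{85} \approx -4580.9$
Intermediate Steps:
$U{\left(b,s \right)} = \frac{-43 + b}{42 + s}$
$U{\left(-30,10 + 33 \right)} - 4580 = \frac{-43 - 30}{42 + \left(10 + 33\right)} - 4580 = \frac{1}{42 + 43} \left(-73\right) - 4580 = \frac{1}{85} \left(-73\right) - 4580 = - \frac{73}{85} - 4580 = - \frac{389373}{85}$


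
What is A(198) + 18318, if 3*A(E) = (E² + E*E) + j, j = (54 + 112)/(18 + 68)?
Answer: 5734649/129 ≈ 44455.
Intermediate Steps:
j = 83/43 (j = 166/86 = 166*(1/86) = 83/43 ≈ 1.9302)
A(E) = 83/129 + 2*E²/3 (A(E) = ((E² + E*E) + 83/43)/3 = ((E² + E²) + 83/43)/3 = (2*E² + 83/43)/3 = (83/43 + 2*E²)/3 = 83/129 + 2*E²/3)
A(198) + 18318 = (83/129 + (⅔)*198²) + 18318 = (83/129 + (⅔)*39204) + 18318 = (83/129 + 26136) + 18318 = 3371627/129 + 18318 = 5734649/129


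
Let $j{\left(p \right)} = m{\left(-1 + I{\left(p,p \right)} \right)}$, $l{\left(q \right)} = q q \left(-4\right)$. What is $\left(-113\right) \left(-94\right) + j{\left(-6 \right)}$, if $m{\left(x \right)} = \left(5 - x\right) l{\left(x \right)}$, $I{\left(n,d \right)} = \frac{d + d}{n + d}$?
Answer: $10622$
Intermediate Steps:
$l{\left(q \right)} = - 4 q^{2}$ ($l{\left(q \right)} = q^{2} \left(-4\right) = - 4 q^{2}$)
$I{\left(n,d \right)} = \frac{2 d}{d + n}$
$m{\left(x \right)} = - 4 x^{2} \left(5 - x\right)$ ($m{\left(x \right)} = \left(5 - x\right) \left(- 4 x^{2}\right) = - 4 x^{2} \left(5 - x\right)$)
$j{\left(p \right)} = 0$ ($j{\left(p \right)} = 4 \left(-1 + \frac{2 p}{p + p}\right)^{2} \left(-5 + \left(-1 + \frac{2 p}{p + p}\right)\right) = 4 \left(-1 + \frac{2 p}{2 p}\right)^{2} \left(-5 + \left(-1 + \frac{2 p}{2 p}\right)\right) = 4 \left(-1 + 2 p \frac{1}{2 p}\right)^{2} \left(-5 + \left(-1 + 2 p \frac{1}{2 p}\right)\right) = 4 \left(-1 + 1\right)^{2} \left(-5 + \left(-1 + 1\right)\right) = 4 \cdot 0^{2} \left(-5 + 0\right) = 4 \cdot 0 \left(-5\right) = 0$)
$\left(-113\right) \left(-94\right) + j{\left(-6 \right)} = \left(-113\right) \left(-94\right) + 0 = 10622 + 0 = 10622$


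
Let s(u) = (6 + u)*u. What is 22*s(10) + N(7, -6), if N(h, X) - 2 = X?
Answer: 3516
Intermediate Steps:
N(h, X) = 2 + X
s(u) = u*(6 + u)
22*s(10) + N(7, -6) = 22*(10*(6 + 10)) + (2 - 6) = 22*(10*16) - 4 = 22*160 - 4 = 3520 - 4 = 3516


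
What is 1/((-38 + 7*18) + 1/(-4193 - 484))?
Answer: 4677/411575 ≈ 0.011364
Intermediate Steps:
1/((-38 + 7*18) + 1/(-4193 - 484)) = 1/((-38 + 126) + 1/(-4677)) = 1/(88 - 1/4677) = 1/(411575/4677) = 4677/411575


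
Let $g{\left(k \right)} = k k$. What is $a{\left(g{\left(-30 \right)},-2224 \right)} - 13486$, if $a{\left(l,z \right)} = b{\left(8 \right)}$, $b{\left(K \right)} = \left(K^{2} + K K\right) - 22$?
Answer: $-13380$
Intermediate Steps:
$b{\left(K \right)} = -22 + 2 K^{2}$ ($b{\left(K \right)} = \left(K^{2} + K^{2}\right) - 22 = 2 K^{2} - 22 = -22 + 2 K^{2}$)
$g{\left(k \right)} = k^{2}$
$a{\left(l,z \right)} = 106$ ($a{\left(l,z \right)} = -22 + 2 \cdot 8^{2} = -22 + 2 \cdot 64 = -22 + 128 = 106$)
$a{\left(g{\left(-30 \right)},-2224 \right)} - 13486 = 106 - 13486 = -13380$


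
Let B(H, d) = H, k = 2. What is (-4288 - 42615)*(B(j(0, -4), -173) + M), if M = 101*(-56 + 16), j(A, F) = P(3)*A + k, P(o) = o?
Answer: 189394314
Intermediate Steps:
j(A, F) = 2 + 3*A (j(A, F) = 3*A + 2 = 2 + 3*A)
M = -4040 (M = 101*(-40) = -4040)
(-4288 - 42615)*(B(j(0, -4), -173) + M) = (-4288 - 42615)*((2 + 3*0) - 4040) = -46903*((2 + 0) - 4040) = -46903*(2 - 4040) = -46903*(-4038) = 189394314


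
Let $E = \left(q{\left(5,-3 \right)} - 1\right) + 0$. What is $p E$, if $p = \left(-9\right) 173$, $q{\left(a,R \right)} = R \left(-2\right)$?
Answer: $-7785$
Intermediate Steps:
$q{\left(a,R \right)} = - 2 R$
$E = 5$ ($E = \left(\left(-2\right) \left(-3\right) - 1\right) + 0 = \left(6 - 1\right) + 0 = 5 + 0 = 5$)
$p = -1557$
$p E = \left(-1557\right) 5 = -7785$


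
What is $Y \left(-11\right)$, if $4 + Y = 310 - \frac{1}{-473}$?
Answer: $- \frac{144739}{43} \approx -3366.0$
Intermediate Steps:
$Y = \frac{144739}{473}$ ($Y = -4 + \left(310 - \frac{1}{-473}\right) = -4 + \left(310 - - \frac{1}{473}\right) = -4 + \left(310 + \frac{1}{473}\right) = -4 + \frac{146631}{473} = \frac{144739}{473} \approx 306.0$)
$Y \left(-11\right) = \frac{144739}{473} \left(-11\right) = - \frac{144739}{43}$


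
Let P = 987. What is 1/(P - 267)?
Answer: 1/720 ≈ 0.0013889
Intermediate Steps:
1/(P - 267) = 1/(987 - 267) = 1/720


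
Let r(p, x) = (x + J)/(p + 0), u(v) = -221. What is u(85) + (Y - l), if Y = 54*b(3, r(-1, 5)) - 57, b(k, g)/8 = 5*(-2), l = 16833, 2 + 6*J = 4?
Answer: -21431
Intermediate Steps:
J = ⅓ (J = -⅓ + (⅙)*4 = -⅓ + ⅔ = ⅓ ≈ 0.33333)
r(p, x) = (⅓ + x)/p (r(p, x) = (x + ⅓)/(p + 0) = (⅓ + x)/p)
b(k, g) = -80 (b(k, g) = 8*(5*(-2)) = 8*(-10) = -80)
Y = -4377 (Y = 54*(-80) - 57 = -4320 - 57 = -4377)
u(85) + (Y - l) = -221 + (-4377 - 1*16833) = -221 + (-4377 - 16833) = -221 - 21210 = -21431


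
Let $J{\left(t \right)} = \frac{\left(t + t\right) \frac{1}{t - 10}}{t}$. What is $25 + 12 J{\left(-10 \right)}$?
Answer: $\frac{119}{5} \approx 23.8$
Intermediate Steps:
$J{\left(t \right)} = \frac{2}{-10 + t}$ ($J{\left(t \right)} = \frac{2 t \frac{1}{-10 + t}}{t} = \frac{2}{-10 + t}$)
$25 + 12 J{\left(-10 \right)} = 25 + 12 \frac{2}{-10 - 10} = 25 + 12 \frac{2}{-20} = 25 + 12 \cdot 2 \left(- \frac{1}{20}\right) = 25 + 12 \left(- \frac{1}{10}\right) = 25 - \frac{6}{5} = \frac{119}{5}$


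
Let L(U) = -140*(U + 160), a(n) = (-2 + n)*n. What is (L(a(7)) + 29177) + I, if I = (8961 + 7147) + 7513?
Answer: 25498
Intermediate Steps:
a(n) = n*(-2 + n)
L(U) = -22400 - 140*U (L(U) = -140*(160 + U) = -22400 - 140*U)
I = 23621 (I = 16108 + 7513 = 23621)
(L(a(7)) + 29177) + I = ((-22400 - 980*(-2 + 7)) + 29177) + 23621 = ((-22400 - 980*5) + 29177) + 23621 = ((-22400 - 140*35) + 29177) + 23621 = ((-22400 - 4900) + 29177) + 23621 = (-27300 + 29177) + 23621 = 1877 + 23621 = 25498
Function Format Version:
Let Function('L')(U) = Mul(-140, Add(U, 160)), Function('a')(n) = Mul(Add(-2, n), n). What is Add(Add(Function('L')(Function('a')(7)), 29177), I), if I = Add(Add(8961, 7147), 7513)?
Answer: 25498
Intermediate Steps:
Function('a')(n) = Mul(n, Add(-2, n))
Function('L')(U) = Add(-22400, Mul(-140, U)) (Function('L')(U) = Mul(-140, Add(160, U)) = Add(-22400, Mul(-140, U)))
I = 23621 (I = Add(16108, 7513) = 23621)
Add(Add(Function('L')(Function('a')(7)), 29177), I) = Add(Add(Add(-22400, Mul(-140, Mul(7, Add(-2, 7)))), 29177), 23621) = Add(Add(Add(-22400, Mul(-140, Mul(7, 5))), 29177), 23621) = Add(Add(Add(-22400, Mul(-140, 35)), 29177), 23621) = Add(Add(Add(-22400, -4900), 29177), 23621) = Add(Add(-27300, 29177), 23621) = Add(1877, 23621) = 25498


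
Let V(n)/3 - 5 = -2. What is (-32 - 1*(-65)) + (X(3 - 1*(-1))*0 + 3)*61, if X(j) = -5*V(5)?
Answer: 216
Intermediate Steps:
V(n) = 9 (V(n) = 15 + 3*(-2) = 15 - 6 = 9)
X(j) = -45 (X(j) = -5*9 = -45)
(-32 - 1*(-65)) + (X(3 - 1*(-1))*0 + 3)*61 = (-32 - 1*(-65)) + (-45*0 + 3)*61 = (-32 + 65) + (0 + 3)*61 = 33 + 3*61 = 33 + 183 = 216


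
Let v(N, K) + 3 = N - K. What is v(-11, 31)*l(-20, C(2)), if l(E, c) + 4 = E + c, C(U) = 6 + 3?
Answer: 675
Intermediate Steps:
v(N, K) = -3 + N - K (v(N, K) = -3 + (N - K) = -3 + N - K)
C(U) = 9
l(E, c) = -4 + E + c (l(E, c) = -4 + (E + c) = -4 + E + c)
v(-11, 31)*l(-20, C(2)) = (-3 - 11 - 1*31)*(-4 - 20 + 9) = (-3 - 11 - 31)*(-15) = -45*(-15) = 675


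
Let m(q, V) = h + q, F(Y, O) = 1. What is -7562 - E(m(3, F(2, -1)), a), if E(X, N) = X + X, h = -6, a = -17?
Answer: -7556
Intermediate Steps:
m(q, V) = -6 + q
E(X, N) = 2*X
-7562 - E(m(3, F(2, -1)), a) = -7562 - 2*(-6 + 3) = -7562 - 2*(-3) = -7562 - 1*(-6) = -7562 + 6 = -7556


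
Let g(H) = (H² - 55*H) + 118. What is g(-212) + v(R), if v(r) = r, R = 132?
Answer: 56854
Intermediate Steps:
g(H) = 118 + H² - 55*H
g(-212) + v(R) = (118 + (-212)² - 55*(-212)) + 132 = (118 + 44944 + 11660) + 132 = 56722 + 132 = 56854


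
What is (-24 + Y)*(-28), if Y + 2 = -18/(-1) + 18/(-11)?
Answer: 2968/11 ≈ 269.82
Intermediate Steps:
Y = 158/11 (Y = -2 + (-18/(-1) + 18/(-11)) = -2 + (-18*(-1) + 18*(-1/11)) = -2 + (18 - 18/11) = -2 + 180/11 = 158/11 ≈ 14.364)
(-24 + Y)*(-28) = (-24 + 158/11)*(-28) = -106/11*(-28) = 2968/11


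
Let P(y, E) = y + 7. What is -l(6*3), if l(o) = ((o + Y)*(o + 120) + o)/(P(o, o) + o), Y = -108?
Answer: 12402/43 ≈ 288.42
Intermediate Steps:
P(y, E) = 7 + y
l(o) = (o + (-108 + o)*(120 + o))/(7 + 2*o) (l(o) = ((o - 108)*(o + 120) + o)/((7 + o) + o) = ((-108 + o)*(120 + o) + o)/(7 + 2*o) = (o + (-108 + o)*(120 + o))/(7 + 2*o))
-l(6*3) = -(-12960 + (6*3)**2 + 13*(6*3))/(7 + 2*(6*3)) = -(-12960 + 18**2 + 13*18)/(7 + 2*18) = -(-12960 + 324 + 234)/(7 + 36) = -(-12402)/43 = -1*(-12402/43) = 12402/43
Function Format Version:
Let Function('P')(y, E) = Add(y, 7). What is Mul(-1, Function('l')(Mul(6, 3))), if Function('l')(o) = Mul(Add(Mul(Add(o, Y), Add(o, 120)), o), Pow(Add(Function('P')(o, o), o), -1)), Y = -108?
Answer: Rational(12402, 43) ≈ 288.42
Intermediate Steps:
Function('P')(y, E) = Add(7, y)
Function('l')(o) = Mul(Pow(Add(7, Mul(2, o)), -1), Add(o, Mul(Add(-108, o), Add(120, o)))) (Function('l')(o) = Mul(Add(Mul(Add(o, -108), Add(o, 120)), o), Pow(Add(Add(7, o), o), -1)) = Mul(Add(Mul(Add(-108, o), Add(120, o)), o), Pow(Add(7, Mul(2, o)), -1)) = Mul(Add(o, Mul(Add(-108, o), Add(120, o))), Pow(Add(7, Mul(2, o)), -1)) = Mul(Pow(Add(7, Mul(2, o)), -1), Add(o, Mul(Add(-108, o), Add(120, o)))))
Mul(-1, Function('l')(Mul(6, 3))) = Mul(-1, Mul(Pow(Add(7, Mul(2, Mul(6, 3))), -1), Add(-12960, Pow(Mul(6, 3), 2), Mul(13, Mul(6, 3))))) = Mul(-1, Mul(Pow(Add(7, Mul(2, 18)), -1), Add(-12960, Pow(18, 2), Mul(13, 18)))) = Mul(-1, Mul(Pow(Add(7, 36), -1), Add(-12960, 324, 234))) = Mul(-1, Mul(Pow(43, -1), -12402)) = Mul(-1, Mul(Rational(1, 43), -12402)) = Mul(-1, Rational(-12402, 43)) = Rational(12402, 43)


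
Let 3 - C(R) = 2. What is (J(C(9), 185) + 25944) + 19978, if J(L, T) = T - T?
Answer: 45922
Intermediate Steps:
C(R) = 1 (C(R) = 3 - 1*2 = 3 - 2 = 1)
J(L, T) = 0
(J(C(9), 185) + 25944) + 19978 = (0 + 25944) + 19978 = 25944 + 19978 = 45922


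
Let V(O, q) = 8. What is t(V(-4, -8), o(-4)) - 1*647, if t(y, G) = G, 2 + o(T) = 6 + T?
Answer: -647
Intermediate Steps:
o(T) = 4 + T (o(T) = -2 + (6 + T) = 4 + T)
t(V(-4, -8), o(-4)) - 1*647 = (4 - 4) - 1*647 = 0 - 647 = -647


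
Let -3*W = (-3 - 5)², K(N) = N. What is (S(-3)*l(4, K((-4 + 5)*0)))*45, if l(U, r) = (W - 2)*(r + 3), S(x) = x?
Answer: 9450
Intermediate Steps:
W = -64/3 (W = -(-3 - 5)²/3 = -⅓*(-8)² = -⅓*64 = -64/3 ≈ -21.333)
l(U, r) = -70 - 70*r/3 (l(U, r) = (-64/3 - 2)*(r + 3) = -70*(3 + r)/3 = -70 - 70*r/3)
(S(-3)*l(4, K((-4 + 5)*0)))*45 = -3*(-70 - 70*(-4 + 5)*0/3)*45 = -3*(-70 - 70*0/3)*45 = -3*(-70 - 70/3*0)*45 = -3*(-70 + 0)*45 = -3*(-70)*45 = 210*45 = 9450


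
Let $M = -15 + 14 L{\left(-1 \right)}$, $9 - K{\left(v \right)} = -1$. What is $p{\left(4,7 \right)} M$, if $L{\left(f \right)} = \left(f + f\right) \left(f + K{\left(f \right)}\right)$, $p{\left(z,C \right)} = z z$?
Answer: $-4272$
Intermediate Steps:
$p{\left(z,C \right)} = z^{2}$
$K{\left(v \right)} = 10$ ($K{\left(v \right)} = 9 - -1 = 9 + 1 = 10$)
$L{\left(f \right)} = 2 f \left(10 + f\right)$ ($L{\left(f \right)} = \left(f + f\right) \left(f + 10\right) = 2 f \left(10 + f\right)$)
$M = -267$ ($M = -15 + 14 \cdot 2 \left(-1\right) \left(10 - 1\right) = -15 + 14 \cdot 2 \left(-1\right) 9 = -15 + 14 \left(-18\right) = -15 - 252 = -267$)
$p{\left(4,7 \right)} M = 4^{2} \left(-267\right) = 16 \left(-267\right) = -4272$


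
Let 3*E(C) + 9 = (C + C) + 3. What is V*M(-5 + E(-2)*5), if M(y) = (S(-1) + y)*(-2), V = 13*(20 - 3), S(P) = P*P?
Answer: 27404/3 ≈ 9134.7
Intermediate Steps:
S(P) = P**2
V = 221 (V = 13*17 = 221)
E(C) = -2 + 2*C/3 (E(C) = -3 + ((C + C) + 3)/3 = -3 + (2*C + 3)/3 = -3 + (3 + 2*C)/3 = -3 + (1 + 2*C/3) = -2 + 2*C/3)
M(y) = -2 - 2*y (M(y) = ((-1)**2 + y)*(-2) = (1 + y)*(-2) = -2 - 2*y)
V*M(-5 + E(-2)*5) = 221*(-2 - 2*(-5 + (-2 + (2/3)*(-2))*5)) = 221*(-2 - 2*(-5 + (-2 - 4/3)*5)) = 221*(-2 - 2*(-5 - 10/3*5)) = 221*(-2 - 2*(-5 - 50/3)) = 221*(-2 - 2*(-65/3)) = 221*(-2 + 130/3) = 221*(124/3) = 27404/3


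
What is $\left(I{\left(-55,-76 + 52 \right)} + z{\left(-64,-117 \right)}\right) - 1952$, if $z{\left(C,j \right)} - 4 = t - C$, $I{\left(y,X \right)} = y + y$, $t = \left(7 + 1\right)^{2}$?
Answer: $-1930$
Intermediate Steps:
$t = 64$ ($t = 8^{2} = 64$)
$I{\left(y,X \right)} = 2 y$
$z{\left(C,j \right)} = 68 - C$ ($z{\left(C,j \right)} = 4 - \left(-64 + C\right) = 68 - C$)
$\left(I{\left(-55,-76 + 52 \right)} + z{\left(-64,-117 \right)}\right) - 1952 = \left(2 \left(-55\right) + \left(68 - -64\right)\right) - 1952 = \left(-110 + \left(68 + 64\right)\right) - 1952 = \left(-110 + 132\right) - 1952 = 22 - 1952 = -1930$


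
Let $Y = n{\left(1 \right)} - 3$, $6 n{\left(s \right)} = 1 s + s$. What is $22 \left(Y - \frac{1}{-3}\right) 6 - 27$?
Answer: $-335$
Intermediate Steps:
$n{\left(s \right)} = \frac{s}{3}$ ($n{\left(s \right)} = \frac{1 s + s}{6} = \frac{s + s}{6} = \frac{2 s}{6} = \frac{s}{3}$)
$Y = - \frac{8}{3}$ ($Y = \frac{1}{3} \cdot 1 - 3 = \frac{1}{3} - 3 = - \frac{8}{3} \approx -2.6667$)
$22 \left(Y - \frac{1}{-3}\right) 6 - 27 = 22 \left(- \frac{8}{3} - \frac{1}{-3}\right) 6 - 27 = 22 \left(- \frac{8}{3} - - \frac{1}{3}\right) 6 - 27 = 22 \left(- \frac{8}{3} + \frac{1}{3}\right) 6 - 27 = 22 \left(\left(- \frac{7}{3}\right) 6\right) - 27 = 22 \left(-14\right) - 27 = -308 - 27 = -335$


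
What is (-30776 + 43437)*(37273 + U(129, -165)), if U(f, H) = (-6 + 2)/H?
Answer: 7078706399/15 ≈ 4.7191e+8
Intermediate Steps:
U(f, H) = -4/H
(-30776 + 43437)*(37273 + U(129, -165)) = (-30776 + 43437)*(37273 - 4/(-165)) = 12661*(37273 - 4*(-1/165)) = 12661*(37273 + 4/165) = 12661*(6150049/165) = 7078706399/15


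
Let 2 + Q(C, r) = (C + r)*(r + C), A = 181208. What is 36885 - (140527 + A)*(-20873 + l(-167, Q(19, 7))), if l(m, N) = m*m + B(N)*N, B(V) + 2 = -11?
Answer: 561786195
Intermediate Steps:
B(V) = -13 (B(V) = -2 - 11 = -13)
Q(C, r) = -2 + (C + r)² (Q(C, r) = -2 + (C + r)*(r + C) = -2 + (C + r)*(C + r) = -2 + (C + r)²)
l(m, N) = m² - 13*N (l(m, N) = m*m - 13*N = m² - 13*N)
36885 - (140527 + A)*(-20873 + l(-167, Q(19, 7))) = 36885 - (140527 + 181208)*(-20873 + ((-167)² - 13*(-2 + (19 + 7)²))) = 36885 - 321735*(-20873 + (27889 - 13*(-2 + 26²))) = 36885 - 321735*(-20873 + (27889 - 13*(-2 + 676))) = 36885 - 321735*(-20873 + (27889 - 13*674)) = 36885 - 321735*(-20873 + (27889 - 8762)) = 36885 - 321735*(-20873 + 19127) = 36885 - 321735*(-1746) = 36885 - 1*(-561749310) = 36885 + 561749310 = 561786195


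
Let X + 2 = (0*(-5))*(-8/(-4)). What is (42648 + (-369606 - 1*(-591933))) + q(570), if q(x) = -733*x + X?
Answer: -152837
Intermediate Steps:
X = -2 (X = -2 + (0*(-5))*(-8/(-4)) = -2 + 0*(-8*(-1/4)) = -2 + 0*2 = -2 + 0 = -2)
q(x) = -2 - 733*x (q(x) = -733*x - 2 = -2 - 733*x)
(42648 + (-369606 - 1*(-591933))) + q(570) = (42648 + (-369606 - 1*(-591933))) + (-2 - 733*570) = (42648 + (-369606 + 591933)) + (-2 - 417810) = (42648 + 222327) - 417812 = 264975 - 417812 = -152837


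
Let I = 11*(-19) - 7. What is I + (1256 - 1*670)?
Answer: 370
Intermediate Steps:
I = -216 (I = -209 - 7 = -216)
I + (1256 - 1*670) = -216 + (1256 - 1*670) = -216 + (1256 - 670) = -216 + 586 = 370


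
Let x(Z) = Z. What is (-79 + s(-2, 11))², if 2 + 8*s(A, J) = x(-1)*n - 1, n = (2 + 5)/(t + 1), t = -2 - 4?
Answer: 156816/25 ≈ 6272.6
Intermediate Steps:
t = -6
n = -7/5 (n = (2 + 5)/(-6 + 1) = 7/(-5) = 7*(-⅕) = -7/5 ≈ -1.4000)
s(A, J) = -⅕ (s(A, J) = -¼ + (-1*(-7/5) - 1)/8 = -¼ + (7/5 - 1)/8 = -¼ + (⅛)*(⅖) = -¼ + 1/20 = -⅕)
(-79 + s(-2, 11))² = (-79 - ⅕)² = (-396/5)² = 156816/25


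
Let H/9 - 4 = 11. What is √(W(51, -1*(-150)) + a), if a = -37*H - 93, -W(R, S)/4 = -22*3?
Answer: 6*I*√134 ≈ 69.455*I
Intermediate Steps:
H = 135 (H = 36 + 9*11 = 36 + 99 = 135)
W(R, S) = 264 (W(R, S) = -(-88)*3 = -4*(-66) = 264)
a = -5088 (a = -37*135 - 93 = -4995 - 93 = -5088)
√(W(51, -1*(-150)) + a) = √(264 - 5088) = √(-4824) = 6*I*√134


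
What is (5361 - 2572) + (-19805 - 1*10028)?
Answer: -27044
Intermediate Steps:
(5361 - 2572) + (-19805 - 1*10028) = 2789 + (-19805 - 10028) = 2789 - 29833 = -27044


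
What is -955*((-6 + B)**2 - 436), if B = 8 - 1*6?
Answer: 401100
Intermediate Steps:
B = 2 (B = 8 - 6 = 2)
-955*((-6 + B)**2 - 436) = -955*((-6 + 2)**2 - 436) = -955*((-4)**2 - 436) = -955*(16 - 436) = -955*(-420) = 401100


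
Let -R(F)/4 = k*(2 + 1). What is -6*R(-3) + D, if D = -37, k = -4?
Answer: -325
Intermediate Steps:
R(F) = 48 (R(F) = -(-16)*(2 + 1) = -(-16)*3 = -4*(-12) = 48)
-6*R(-3) + D = -6*48 - 37 = -288 - 37 = -325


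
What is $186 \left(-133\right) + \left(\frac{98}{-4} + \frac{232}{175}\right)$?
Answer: $- \frac{8666411}{350} \approx -24761.0$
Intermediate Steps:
$186 \left(-133\right) + \left(\frac{98}{-4} + \frac{232}{175}\right) = -24738 + \left(98 \left(- \frac{1}{4}\right) + 232 \cdot \frac{1}{175}\right) = -24738 + \left(- \frac{49}{2} + \frac{232}{175}\right) = -24738 - \frac{8111}{350} = - \frac{8666411}{350}$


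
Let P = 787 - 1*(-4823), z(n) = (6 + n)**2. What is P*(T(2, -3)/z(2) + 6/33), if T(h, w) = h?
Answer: 19125/16 ≈ 1195.3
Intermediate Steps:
P = 5610 (P = 787 + 4823 = 5610)
P*(T(2, -3)/z(2) + 6/33) = 5610*(2/((6 + 2)**2) + 6/33) = 5610*(2/(8**2) + 6*(1/33)) = 5610*(2/64 + 2/11) = 5610*(2*(1/64) + 2/11) = 5610*(1/32 + 2/11) = 5610*(75/352) = 19125/16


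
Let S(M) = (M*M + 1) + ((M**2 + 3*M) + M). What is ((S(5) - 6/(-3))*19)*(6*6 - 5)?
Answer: 42997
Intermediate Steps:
S(M) = 1 + 2*M**2 + 4*M (S(M) = (M**2 + 1) + (M**2 + 4*M) = (1 + M**2) + (M**2 + 4*M) = 1 + 2*M**2 + 4*M)
((S(5) - 6/(-3))*19)*(6*6 - 5) = (((1 + 2*5**2 + 4*5) - 6/(-3))*19)*(6*6 - 5) = (((1 + 2*25 + 20) - 6*(-1/3))*19)*(36 - 5) = (((1 + 50 + 20) + 2)*19)*31 = ((71 + 2)*19)*31 = (73*19)*31 = 1387*31 = 42997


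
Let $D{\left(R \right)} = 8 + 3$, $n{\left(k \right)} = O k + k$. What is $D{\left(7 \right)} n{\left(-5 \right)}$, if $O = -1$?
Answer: $0$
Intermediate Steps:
$n{\left(k \right)} = 0$ ($n{\left(k \right)} = - k + k = 0$)
$D{\left(R \right)} = 11$
$D{\left(7 \right)} n{\left(-5 \right)} = 11 \cdot 0 = 0$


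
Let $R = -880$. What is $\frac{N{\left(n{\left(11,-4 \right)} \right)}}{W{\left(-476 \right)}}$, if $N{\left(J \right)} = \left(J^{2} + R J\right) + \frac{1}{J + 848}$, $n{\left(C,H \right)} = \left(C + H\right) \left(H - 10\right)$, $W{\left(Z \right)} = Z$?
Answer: $- \frac{71883001}{357000} \approx -201.35$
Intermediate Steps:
$n{\left(C,H \right)} = \left(-10 + H\right) \left(C + H\right)$ ($n{\left(C,H \right)} = \left(C + H\right) \left(-10 + H\right) = \left(-10 + H\right) \left(C + H\right)$)
$N{\left(J \right)} = J^{2} + \frac{1}{848 + J} - 880 J$ ($N{\left(J \right)} = \left(J^{2} - 880 J\right) + \frac{1}{J + 848} = \left(J^{2} - 880 J\right) + \frac{1}{848 + J} = J^{2} + \frac{1}{848 + J} - 880 J$)
$\frac{N{\left(n{\left(11,-4 \right)} \right)}}{W{\left(-476 \right)}} = \frac{\frac{1}{848 + \left(\left(-4\right)^{2} - 110 - -40 + 11 \left(-4\right)\right)} \left(1 + \left(\left(-4\right)^{2} - 110 - -40 + 11 \left(-4\right)\right)^{3} - 746240 \left(\left(-4\right)^{2} - 110 - -40 + 11 \left(-4\right)\right) - 32 \left(\left(-4\right)^{2} - 110 - -40 + 11 \left(-4\right)\right)^{2}\right)}{-476} = \frac{1 + \left(16 - 110 + 40 - 44\right)^{3} - 746240 \left(16 - 110 + 40 - 44\right) - 32 \left(16 - 110 + 40 - 44\right)^{2}}{848 + \left(16 - 110 + 40 - 44\right)} \left(- \frac{1}{476}\right) = \frac{1 + \left(-98\right)^{3} - -73131520 - 32 \left(-98\right)^{2}}{848 - 98} \left(- \frac{1}{476}\right) = \frac{1 - 941192 + 73131520 - 307328}{750} \left(- \frac{1}{476}\right) = \frac{1}{750} \cdot 71883001 \left(- \frac{1}{476}\right) = \frac{71883001}{750} \left(- \frac{1}{476}\right) = - \frac{71883001}{357000}$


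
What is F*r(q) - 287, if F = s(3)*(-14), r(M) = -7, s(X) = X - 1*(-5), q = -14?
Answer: 497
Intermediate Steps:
s(X) = 5 + X (s(X) = X + 5 = 5 + X)
F = -112 (F = (5 + 3)*(-14) = 8*(-14) = -112)
F*r(q) - 287 = -112*(-7) - 287 = 784 - 287 = 497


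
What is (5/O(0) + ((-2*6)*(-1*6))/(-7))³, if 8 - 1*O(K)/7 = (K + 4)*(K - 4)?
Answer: -5115120067/4741632 ≈ -1078.8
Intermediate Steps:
O(K) = 56 - 7*(-4 + K)*(4 + K) (O(K) = 56 - 7*(K + 4)*(K - 4) = 56 - 7*(4 + K)*(-4 + K) = 56 - 7*(-4 + K)*(4 + K))
(5/O(0) + ((-2*6)*(-1*6))/(-7))³ = (5/(168 - 7*0²) + ((-2*6)*(-1*6))/(-7))³ = (5/(168 - 7*0) - 12*(-6)*(-⅐))³ = (5/(168 + 0) + 72*(-⅐))³ = (5/168 - 72/7)³ = (-1723/168)³ = -5115120067/4741632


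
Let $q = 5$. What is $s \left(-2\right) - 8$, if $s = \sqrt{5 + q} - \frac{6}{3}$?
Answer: $-4 - 2 \sqrt{10} \approx -10.325$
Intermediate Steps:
$s = -2 + \sqrt{10}$ ($s = \sqrt{5 + 5} - \frac{6}{3} = \sqrt{10} - 2 = -2 + \sqrt{10} \approx 1.1623$)
$s \left(-2\right) - 8 = \left(-2 + \sqrt{10}\right) \left(-2\right) - 8 = \left(4 - 2 \sqrt{10}\right) - 8 = -4 - 2 \sqrt{10}$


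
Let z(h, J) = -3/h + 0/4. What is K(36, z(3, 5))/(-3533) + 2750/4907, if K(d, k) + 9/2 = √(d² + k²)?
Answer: 19475663/34672862 - √1297/3533 ≈ 0.55150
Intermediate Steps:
z(h, J) = -3/h (z(h, J) = -3/h + 0*(¼) = -3/h + 0 = -3/h)
K(d, k) = -9/2 + √(d² + k²)
K(36, z(3, 5))/(-3533) + 2750/4907 = (-9/2 + √(36² + (-3/3)²))/(-3533) + 2750/4907 = (-9/2 + √(1296 + (-3*⅓)²))*(-1/3533) + 2750*(1/4907) = (-9/2 + √(1296 + (-1)²))*(-1/3533) + 2750/4907 = (-9/2 + √(1296 + 1))*(-1/3533) + 2750/4907 = (-9/2 + √1297)*(-1/3533) + 2750/4907 = (9/7066 - √1297/3533) + 2750/4907 = 19475663/34672862 - √1297/3533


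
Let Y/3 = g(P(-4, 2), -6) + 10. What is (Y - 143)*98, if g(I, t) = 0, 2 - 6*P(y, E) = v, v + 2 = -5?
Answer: -11074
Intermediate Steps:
v = -7 (v = -2 - 5 = -7)
P(y, E) = 3/2 (P(y, E) = ⅓ - ⅙*(-7) = ⅓ + 7/6 = 3/2)
Y = 30 (Y = 3*(0 + 10) = 3*10 = 30)
(Y - 143)*98 = (30 - 143)*98 = -113*98 = -11074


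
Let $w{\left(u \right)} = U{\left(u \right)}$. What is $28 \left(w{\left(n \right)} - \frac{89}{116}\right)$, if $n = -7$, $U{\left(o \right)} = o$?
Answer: $- \frac{6307}{29} \approx -217.48$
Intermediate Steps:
$w{\left(u \right)} = u$
$28 \left(w{\left(n \right)} - \frac{89}{116}\right) = 28 \left(-7 - \frac{89}{116}\right) = 28 \left(- \frac{901}{116}\right) = - \frac{6307}{29}$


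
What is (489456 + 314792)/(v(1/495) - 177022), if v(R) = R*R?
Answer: -197060866200/43374815549 ≈ -4.5432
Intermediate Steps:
v(R) = R**2
(489456 + 314792)/(v(1/495) - 177022) = (489456 + 314792)/((1/495)**2 - 177022) = 804248/((1/495)**2 - 177022) = 804248/(1/245025 - 177022) = 804248/(-43374815549/245025) = 804248*(-245025/43374815549) = -197060866200/43374815549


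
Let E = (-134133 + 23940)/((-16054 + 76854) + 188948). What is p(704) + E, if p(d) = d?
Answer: 175712399/249748 ≈ 703.56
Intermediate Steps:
E = -110193/249748 (E = -110193/(60800 + 188948) = -110193/249748 ≈ -0.44122)
p(704) + E = 704 - 110193/249748 = 175712399/249748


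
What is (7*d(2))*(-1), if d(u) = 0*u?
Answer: 0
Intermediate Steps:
d(u) = 0
(7*d(2))*(-1) = (7*0)*(-1) = 0*(-1) = 0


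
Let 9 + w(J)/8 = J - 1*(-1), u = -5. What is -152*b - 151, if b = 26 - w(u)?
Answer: -19911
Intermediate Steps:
w(J) = -64 + 8*J (w(J) = -72 + 8*(J - 1*(-1)) = -72 + 8*(J + 1) = -72 + 8*(1 + J) = -72 + (8 + 8*J) = -64 + 8*J)
b = 130 (b = 26 - (-64 + 8*(-5)) = 26 - (-64 - 40) = 26 - 1*(-104) = 26 + 104 = 130)
-152*b - 151 = -152*130 - 151 = -19760 - 151 = -19911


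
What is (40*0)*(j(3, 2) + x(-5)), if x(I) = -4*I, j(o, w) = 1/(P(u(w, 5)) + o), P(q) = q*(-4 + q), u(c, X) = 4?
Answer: 0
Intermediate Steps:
j(o, w) = 1/o (j(o, w) = 1/(4*(-4 + 4) + o) = 1/(4*0 + o) = 1/(0 + o) = 1/o)
(40*0)*(j(3, 2) + x(-5)) = (40*0)*(1/3 - 4*(-5)) = 0*(⅓ + 20) = 0*(61/3) = 0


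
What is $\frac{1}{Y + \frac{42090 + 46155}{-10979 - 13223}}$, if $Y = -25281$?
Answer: $- \frac{24202}{611939007} \approx -3.955 \cdot 10^{-5}$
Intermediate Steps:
$\frac{1}{Y + \frac{42090 + 46155}{-10979 - 13223}} = \frac{1}{-25281 + \frac{42090 + 46155}{-10979 - 13223}} = \frac{1}{-25281 + \frac{88245}{-24202}} = \frac{1}{-25281 + 88245 \left(- \frac{1}{24202}\right)} = \frac{1}{-25281 - \frac{88245}{24202}} = \frac{1}{- \frac{611939007}{24202}} = - \frac{24202}{611939007}$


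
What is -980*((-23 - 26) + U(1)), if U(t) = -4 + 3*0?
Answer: 51940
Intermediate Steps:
U(t) = -4 (U(t) = -4 + 0 = -4)
-980*((-23 - 26) + U(1)) = -980*((-23 - 26) - 4) = -980*(-49 - 4) = -980*(-53) = 51940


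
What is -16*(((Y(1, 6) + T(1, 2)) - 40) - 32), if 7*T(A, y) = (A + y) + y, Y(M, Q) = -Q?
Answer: 8656/7 ≈ 1236.6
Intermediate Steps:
T(A, y) = A/7 + 2*y/7 (T(A, y) = ((A + y) + y)/7 = (A + 2*y)/7 = A/7 + 2*y/7)
-16*(((Y(1, 6) + T(1, 2)) - 40) - 32) = -16*(((-1*6 + ((1/7)*1 + (2/7)*2)) - 40) - 32) = -16*(((-6 + (1/7 + 4/7)) - 40) - 32) = -16*(((-6 + 5/7) - 40) - 32) = -16*((-37/7 - 40) - 32) = -16*(-317/7 - 32) = -16*(-541/7) = 8656/7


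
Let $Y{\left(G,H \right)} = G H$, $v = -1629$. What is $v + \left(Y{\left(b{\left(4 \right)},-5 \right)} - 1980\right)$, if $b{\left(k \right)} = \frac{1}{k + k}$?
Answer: $- \frac{28877}{8} \approx -3609.6$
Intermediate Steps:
$b{\left(k \right)} = \frac{1}{2 k}$
$v + \left(Y{\left(b{\left(4 \right)},-5 \right)} - 1980\right) = -1629 - \left(1980 - \frac{1}{2 \cdot 4} \left(-5\right)\right) = -1629 - \left(1980 - \frac{1}{2} \cdot \frac{1}{4} \left(-5\right)\right) = -1629 + \left(\frac{1}{8} \left(-5\right) - 1980\right) = -1629 - \frac{15845}{8} = - \frac{28877}{8}$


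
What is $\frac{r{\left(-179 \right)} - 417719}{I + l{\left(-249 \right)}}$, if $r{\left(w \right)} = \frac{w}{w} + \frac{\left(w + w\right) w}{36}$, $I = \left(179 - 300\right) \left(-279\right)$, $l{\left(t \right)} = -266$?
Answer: $- \frac{7486883}{602874} \approx -12.419$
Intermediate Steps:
$I = 33759$ ($I = \left(-121\right) \left(-279\right) = 33759$)
$r{\left(w \right)} = 1 + \frac{w^{2}}{18}$ ($r{\left(w \right)} = 1 + 2 w w \frac{1}{36} = 1 + 2 w^{2} \cdot \frac{1}{36} = 1 + \frac{w^{2}}{18}$)
$\frac{r{\left(-179 \right)} - 417719}{I + l{\left(-249 \right)}} = \frac{\left(1 + \frac{\left(-179\right)^{2}}{18}\right) - 417719}{33759 - 266} = \frac{\left(1 + \frac{1}{18} \cdot 32041\right) - 417719}{33493} = \left(\left(1 + \frac{32041}{18}\right) - 417719\right) \frac{1}{33493} = \left(\frac{32059}{18} - 417719\right) \frac{1}{33493} = \left(- \frac{7486883}{18}\right) \frac{1}{33493} = - \frac{7486883}{602874}$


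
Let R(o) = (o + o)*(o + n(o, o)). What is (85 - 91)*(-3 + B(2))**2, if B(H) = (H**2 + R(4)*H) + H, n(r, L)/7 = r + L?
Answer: -5564214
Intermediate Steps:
n(r, L) = 7*L + 7*r (n(r, L) = 7*(r + L) = 7*(L + r) = 7*L + 7*r)
R(o) = 30*o**2 (R(o) = (o + o)*(o + (7*o + 7*o)) = (2*o)*(o + 14*o) = (2*o)*(15*o) = 30*o**2)
B(H) = H**2 + 481*H (B(H) = (H**2 + (30*4**2)*H) + H = (H**2 + (30*16)*H) + H = (H**2 + 480*H) + H = H**2 + 481*H)
(85 - 91)*(-3 + B(2))**2 = (85 - 91)*(-3 + 2*(481 + 2))**2 = -6*(-3 + 2*483)**2 = -6*(-3 + 966)**2 = -6*963**2 = -6*927369 = -5564214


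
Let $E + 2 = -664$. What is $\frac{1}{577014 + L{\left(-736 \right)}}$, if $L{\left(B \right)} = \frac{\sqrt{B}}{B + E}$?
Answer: $\frac{141772628307}{81804791349935390} + \frac{701 i \sqrt{46}}{81804791349935390} \approx 1.7331 \cdot 10^{-6} + 5.8119 \cdot 10^{-14} i$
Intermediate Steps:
$E = -666$ ($E = -2 - 664 = -666$)
$L{\left(B \right)} = \frac{\sqrt{B}}{-666 + B}$ ($L{\left(B \right)} = \frac{\sqrt{B}}{B - 666} = \frac{\sqrt{B}}{-666 + B}$)
$\frac{1}{577014 + L{\left(-736 \right)}} = \frac{1}{577014 + \frac{\sqrt{-736}}{-666 - 736}} = \frac{1}{577014 + \frac{4 i \sqrt{46}}{-1402}} = \frac{1}{577014 + 4 i \sqrt{46} \left(- \frac{1}{1402}\right)} = \frac{1}{577014 - \frac{2 i \sqrt{46}}{701}}$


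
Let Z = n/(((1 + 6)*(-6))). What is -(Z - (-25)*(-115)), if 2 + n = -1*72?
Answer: 60338/21 ≈ 2873.2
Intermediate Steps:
n = -74 (n = -2 - 1*72 = -2 - 72 = -74)
Z = 37/21 (Z = -74*(-1/(6*(1 + 6))) = -74/(7*(-6)) = -74/(-42) = -74*(-1/42) = 37/21 ≈ 1.7619)
-(Z - (-25)*(-115)) = -(37/21 - (-25)*(-115)) = -(37/21 - 25*115) = -(37/21 - 2875) = -1*(-60338/21) = 60338/21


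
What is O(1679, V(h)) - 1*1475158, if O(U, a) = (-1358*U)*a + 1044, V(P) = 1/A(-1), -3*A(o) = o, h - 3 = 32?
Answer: -8314360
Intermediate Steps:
h = 35 (h = 3 + 32 = 35)
A(o) = -o/3
V(P) = 3 (V(P) = 1/(-⅓*(-1)) = 1/(⅓) = 3)
O(U, a) = 1044 - 1358*U*a (O(U, a) = -1358*U*a + 1044 = 1044 - 1358*U*a)
O(1679, V(h)) - 1*1475158 = (1044 - 1358*1679*3) - 1*1475158 = (1044 - 6840246) - 1475158 = -6839202 - 1475158 = -8314360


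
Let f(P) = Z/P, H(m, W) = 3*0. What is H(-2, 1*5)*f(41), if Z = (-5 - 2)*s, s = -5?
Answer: 0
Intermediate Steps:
Z = 35 (Z = (-5 - 2)*(-5) = -7*(-5) = 35)
H(m, W) = 0
f(P) = 35/P
H(-2, 1*5)*f(41) = 0*(35/41) = 0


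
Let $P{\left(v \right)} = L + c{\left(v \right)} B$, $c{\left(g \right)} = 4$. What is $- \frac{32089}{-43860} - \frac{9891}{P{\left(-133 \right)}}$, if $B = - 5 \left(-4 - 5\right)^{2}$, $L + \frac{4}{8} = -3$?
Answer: $\frac{57166559}{8377260} \approx 6.824$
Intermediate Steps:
$L = - \frac{7}{2}$ ($L = - \frac{1}{2} - 3 = - \frac{7}{2} \approx -3.5$)
$B = -405$ ($B = - 5 \left(-9\right)^{2} = \left(-5\right) 81 = -405$)
$P{\left(v \right)} = - \frac{3247}{2}$ ($P{\left(v \right)} = - \frac{7}{2} + 4 \left(-405\right) = - \frac{7}{2} - 1620 = - \frac{3247}{2}$)
$- \frac{32089}{-43860} - \frac{9891}{P{\left(-133 \right)}} = - \frac{32089}{-43860} - \frac{9891}{- \frac{3247}{2}} = \left(-32089\right) \left(- \frac{1}{43860}\right) - - \frac{19782}{3247} = \frac{32089}{43860} + \frac{19782}{3247} = \frac{57166559}{8377260}$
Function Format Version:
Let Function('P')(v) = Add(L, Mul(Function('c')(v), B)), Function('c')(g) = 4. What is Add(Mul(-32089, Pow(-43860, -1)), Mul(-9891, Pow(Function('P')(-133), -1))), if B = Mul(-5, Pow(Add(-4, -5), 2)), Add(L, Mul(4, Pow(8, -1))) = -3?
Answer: Rational(57166559, 8377260) ≈ 6.8240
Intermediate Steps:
L = Rational(-7, 2) (L = Add(Rational(-1, 2), -3) = Rational(-7, 2) ≈ -3.5000)
B = -405 (B = Mul(-5, Pow(-9, 2)) = Mul(-5, 81) = -405)
Function('P')(v) = Rational(-3247, 2) (Function('P')(v) = Add(Rational(-7, 2), Mul(4, -405)) = Add(Rational(-7, 2), -1620) = Rational(-3247, 2))
Add(Mul(-32089, Pow(-43860, -1)), Mul(-9891, Pow(Function('P')(-133), -1))) = Add(Mul(-32089, Pow(-43860, -1)), Mul(-9891, Pow(Rational(-3247, 2), -1))) = Add(Mul(-32089, Rational(-1, 43860)), Mul(-9891, Rational(-2, 3247))) = Add(Rational(32089, 43860), Rational(19782, 3247)) = Rational(57166559, 8377260)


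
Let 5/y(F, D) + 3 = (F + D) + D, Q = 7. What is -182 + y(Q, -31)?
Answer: -10561/58 ≈ -182.09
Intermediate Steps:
y(F, D) = 5/(-3 + F + 2*D) (y(F, D) = 5/(-3 + ((F + D) + D)) = 5/(-3 + ((D + F) + D)) = 5/(-3 + (F + 2*D)) = 5/(-3 + F + 2*D))
-182 + y(Q, -31) = -182 + 5/(-3 + 7 + 2*(-31)) = -182 + 5/(-3 + 7 - 62) = -182 + 5/(-58) = -182 + 5*(-1/58) = -182 - 5/58 = -10561/58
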